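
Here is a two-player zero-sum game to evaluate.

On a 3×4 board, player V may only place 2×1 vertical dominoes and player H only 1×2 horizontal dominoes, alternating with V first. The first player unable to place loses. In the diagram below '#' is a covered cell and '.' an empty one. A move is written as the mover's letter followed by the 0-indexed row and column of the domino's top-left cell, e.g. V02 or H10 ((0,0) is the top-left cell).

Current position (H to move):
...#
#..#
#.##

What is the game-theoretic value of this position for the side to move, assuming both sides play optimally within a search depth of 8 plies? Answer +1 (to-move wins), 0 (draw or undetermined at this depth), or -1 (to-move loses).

value(...#/#..#/#.##, H) = +1

[...#/#..#/#.##] H move#1: H00:-1/##.#/#..#/#.##, H01:-1/.###/#..#/#.##, H11:+1/...#/####/#.##*
[...#/####/#.##] end (terminal -1, V#2); searched ...#/#..#/#.## to 8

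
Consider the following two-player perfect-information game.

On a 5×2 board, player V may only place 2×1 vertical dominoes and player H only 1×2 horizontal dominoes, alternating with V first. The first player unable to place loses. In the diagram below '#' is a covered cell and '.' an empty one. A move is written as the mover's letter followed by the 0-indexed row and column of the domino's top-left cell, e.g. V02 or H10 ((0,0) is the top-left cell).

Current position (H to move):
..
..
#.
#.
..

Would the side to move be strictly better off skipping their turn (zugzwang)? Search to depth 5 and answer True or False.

p1 H@[../../#./#./..]: H00[##/../#./#./..]+1* H10[../##/#./#./..]+1 H40[../../#./#./##]-1
p2 V@[##/../#./#./..]: V11[##/.#/##/#./..]-1* V21[##/../##/##/..]-1 V31[##/../#./##/.#]-1
p3 H@[##/.#/##/#./..]: H40[##/.#/##/#./##]+1*
p4 V@[##/.#/##/#./##] terminal -1; root [../../#./#./..] d5
pass branch (V moves first from the same position):
  | p1 V@[../../#./#./..]: V00[#./#./#./#./..]+1* V01[.#/.#/#./#./..]+1 V11[../.#/##/#./..]+1 V21[../../##/##/..]-1 V31[../../#./##/.#]-1
  | p2 H@[#./#./#./#./..]: H40[#./#./#./#./##]-1*
  | p3 V@[#./#./#./#./##]: V01[##/##/#./#./##]+1* V11[#./##/##/#./##]+1 V21[#./#./##/##/##]+1
  | p4 H@[##/##/#./#./##] terminal -1; root [../../#./#./..] d5
H moving scores +1; H passing scores -1

zugzwang(../../#./#./.., H) = False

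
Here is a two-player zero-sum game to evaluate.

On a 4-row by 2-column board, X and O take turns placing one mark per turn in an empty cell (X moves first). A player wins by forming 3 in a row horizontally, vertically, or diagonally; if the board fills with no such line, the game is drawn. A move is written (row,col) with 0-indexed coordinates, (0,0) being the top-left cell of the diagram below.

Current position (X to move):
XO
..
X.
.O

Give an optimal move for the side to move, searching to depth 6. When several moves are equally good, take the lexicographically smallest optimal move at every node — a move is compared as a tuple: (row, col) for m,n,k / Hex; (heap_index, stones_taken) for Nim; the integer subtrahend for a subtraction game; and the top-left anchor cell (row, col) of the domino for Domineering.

[XO/../X./.O] X move#1: (1,0):+1/XO/X./X./.O*, (1,1):+0/XO/.X/X./.O, (2,1):+0/XO/../XX/.O, (3,0):+0/XO/../X./XO
[XO/X./X./.O] end (terminal -1, O#2); searched XO/../X./.O to 6

X's best at [XO/../X./.O]: (1,0)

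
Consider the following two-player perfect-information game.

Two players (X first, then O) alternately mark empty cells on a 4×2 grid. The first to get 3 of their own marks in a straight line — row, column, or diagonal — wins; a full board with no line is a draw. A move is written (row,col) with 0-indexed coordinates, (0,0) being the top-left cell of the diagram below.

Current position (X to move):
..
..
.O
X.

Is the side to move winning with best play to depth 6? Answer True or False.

X winning at [../../.O/X.]: False

ply 1, X at ../../.O/X. | (0,0)=-1→X./../.O/X.; (0,1)=+0→.X/../.O/X.*; (1,0)=+0→../X./.O/X.; (1,1)=+0→../.X/.O/X.; (2,0)=+0→../../XO/X.; (3,1)=+0→../../.O/XX
ply 2, O at .X/../.O/X. | (0,0)=+0→OX/../.O/X.*; (1,0)=+0→.X/O./.O/X.; (1,1)=+0→.X/.O/.O/X.; (2,0)=+0→.X/../OO/X.; (3,1)=+0→.X/../.O/XO
ply 3, X at OX/../.O/X. | (1,0)=+0→OX/X./.O/X.*; (1,1)=+0→OX/.X/.O/X.; (2,0)=+0→OX/../XO/X.; (3,1)=+0→OX/../.O/XX
ply 4, O at OX/X./.O/X. | (1,1)=-1→OX/XO/.O/X.; (2,0)=+0→OX/X./OO/X.*; (3,1)=-1→OX/X./.O/XO
ply 5, X at OX/X./OO/X. | (1,1)=+0→OX/XX/OO/X.*; (3,1)=+0→OX/X./OO/XX
ply 6, O at OX/XX/OO/X. | (3,1)=+0→OX/XX/OO/XO*
ply 7: OX/XX/OO/XO is terminal +0 (X); from ../../.O/X. depth 6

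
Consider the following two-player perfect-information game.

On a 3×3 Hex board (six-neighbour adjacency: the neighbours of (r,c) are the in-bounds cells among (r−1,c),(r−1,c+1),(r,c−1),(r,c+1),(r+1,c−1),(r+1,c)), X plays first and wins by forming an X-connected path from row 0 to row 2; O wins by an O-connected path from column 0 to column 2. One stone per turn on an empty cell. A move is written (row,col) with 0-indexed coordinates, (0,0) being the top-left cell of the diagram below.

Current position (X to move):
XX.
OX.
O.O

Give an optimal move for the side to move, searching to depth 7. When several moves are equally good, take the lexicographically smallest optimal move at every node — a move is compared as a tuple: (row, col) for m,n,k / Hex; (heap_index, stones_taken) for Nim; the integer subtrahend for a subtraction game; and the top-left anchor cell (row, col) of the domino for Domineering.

X's best at [XX./OX./O.O]: (2,1)

p1 X@[XX./OX./O.O]: (0,2)[XXX/OX./O.O]-1 (1,2)[XX./OXX/O.O]-1 (2,1)[XX./OX./OXO]+1*
p2 O@[XX./OX./OXO] terminal -1; root [XX./OX./O.O] d7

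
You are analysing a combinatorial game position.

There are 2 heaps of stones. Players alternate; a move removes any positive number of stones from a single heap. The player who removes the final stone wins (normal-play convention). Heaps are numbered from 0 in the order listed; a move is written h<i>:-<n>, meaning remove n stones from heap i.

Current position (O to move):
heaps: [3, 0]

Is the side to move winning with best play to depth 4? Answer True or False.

O winning at [(3,0)]: True

[(3,0)] O move#1: h0:-1:-1/(2,0), h0:-2:-1/(1,0), h0:-3:+1/(0,0)*
[(0,0)] end (terminal -1, X#2); searched (3,0) to 4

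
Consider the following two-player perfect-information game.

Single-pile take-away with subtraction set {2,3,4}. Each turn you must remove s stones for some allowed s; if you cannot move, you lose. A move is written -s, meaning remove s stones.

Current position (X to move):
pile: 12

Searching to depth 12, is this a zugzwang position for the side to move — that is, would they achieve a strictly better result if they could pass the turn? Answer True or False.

zugzwang(12, X) = True

p1 X@[12]: -2[10]-1* -3[9]-1 -4[8]-1
p2 O@[10]: -2[8]-1 -3[7]+1* -4[6]+1
p3 X@[7]: -2[5]-1* -3[4]-1 -4[3]-1
p4 O@[5]: -2[3]-1 -3[2]-1 -4[1]+1*
p5 X@[1] terminal -1; root [12] d12
pass branch (O moves first from the same position):
  | p1 O@[12]: -2[10]-1* -3[9]-1 -4[8]-1
  | p2 X@[10]: -2[8]-1 -3[7]+1* -4[6]+1
  | p3 O@[7]: -2[5]-1* -3[4]-1 -4[3]-1
  | p4 X@[5]: -2[3]-1 -3[2]-1 -4[1]+1*
  | p5 O@[1] terminal -1; root [12] d12
X moving scores -1; X passing scores +1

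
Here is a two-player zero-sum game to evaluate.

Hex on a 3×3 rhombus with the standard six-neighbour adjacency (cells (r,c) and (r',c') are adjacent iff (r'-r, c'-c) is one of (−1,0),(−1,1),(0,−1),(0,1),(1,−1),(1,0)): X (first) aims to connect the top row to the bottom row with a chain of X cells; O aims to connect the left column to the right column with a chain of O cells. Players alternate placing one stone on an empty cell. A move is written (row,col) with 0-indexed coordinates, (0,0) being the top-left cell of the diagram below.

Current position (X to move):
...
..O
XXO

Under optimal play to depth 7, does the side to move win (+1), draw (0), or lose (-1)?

[.../..O/XXO] X move#1: (0,0):+1/X../..O/XXO*, (0,1):+1/.X./..O/XXO, (0,2):+1/..X/..O/XXO, (1,0):+1/.../X.O/XXO, (1,1):+1/.../.XO/XXO
[X../..O/XXO] O move#2: (0,1):-1/XO./..O/XXO*, (0,2):-1/X.O/..O/XXO, (1,0):-1/X../O.O/XXO, (1,1):-1/X../.OO/XXO
[XO./..O/XXO] X move#3: (0,2):+1/XOX/..O/XXO*, (1,0):+1/XO./X.O/XXO, (1,1):+1/XO./.XO/XXO
[XOX/..O/XXO] O move#4: (1,0):-1/XOX/O.O/XXO*, (1,1):-1/XOX/.OO/XXO
[XOX/O.O/XXO] X move#5: (1,1):+1/XOX/OXO/XXO*
[XOX/OXO/XXO] end (terminal -1, O#6); searched .../..O/XXO to 7

value(.../..O/XXO, X) = +1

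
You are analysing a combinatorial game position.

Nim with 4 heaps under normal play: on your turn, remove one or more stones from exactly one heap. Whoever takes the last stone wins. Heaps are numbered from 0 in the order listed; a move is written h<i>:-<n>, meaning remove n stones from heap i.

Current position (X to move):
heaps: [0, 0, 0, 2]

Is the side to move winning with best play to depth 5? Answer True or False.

X winning at [(0,0,0,2)]: True

p1 X@[(0,0,0,2)]: h3:-1[(0,0,0,1)]-1 h3:-2[(0,0,0,0)]+1*
p2 O@[(0,0,0,0)] terminal -1; root [(0,0,0,2)] d5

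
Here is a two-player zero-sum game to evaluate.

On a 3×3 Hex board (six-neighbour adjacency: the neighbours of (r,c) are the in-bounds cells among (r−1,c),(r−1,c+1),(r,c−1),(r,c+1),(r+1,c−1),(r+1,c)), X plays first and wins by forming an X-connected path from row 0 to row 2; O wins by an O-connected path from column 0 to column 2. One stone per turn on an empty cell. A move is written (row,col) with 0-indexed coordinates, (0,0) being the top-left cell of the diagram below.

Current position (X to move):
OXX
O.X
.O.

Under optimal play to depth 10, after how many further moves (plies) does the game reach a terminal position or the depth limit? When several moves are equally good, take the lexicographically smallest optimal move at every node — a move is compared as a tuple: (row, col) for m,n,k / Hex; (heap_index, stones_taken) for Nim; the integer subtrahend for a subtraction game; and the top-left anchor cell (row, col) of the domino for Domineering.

[OXX/O.X/.O.] X move#1: (1,1):+1/OXX/OXX/.O.*, (2,0):+1/OXX/O.X/XO., (2,2):+1/OXX/O.X/.OX
[OXX/OXX/.O.] O move#2: (2,0):-1/OXX/OXX/OO.*, (2,2):-1/OXX/OXX/.OO
[OXX/OXX/OO.] X move#3: (2,2):+1/OXX/OXX/OOX*
[OXX/OXX/OOX] end (terminal -1, O#4); searched OXX/O.X/.O. to 10

PV length from [OXX/O.X/.O.]: 3 plies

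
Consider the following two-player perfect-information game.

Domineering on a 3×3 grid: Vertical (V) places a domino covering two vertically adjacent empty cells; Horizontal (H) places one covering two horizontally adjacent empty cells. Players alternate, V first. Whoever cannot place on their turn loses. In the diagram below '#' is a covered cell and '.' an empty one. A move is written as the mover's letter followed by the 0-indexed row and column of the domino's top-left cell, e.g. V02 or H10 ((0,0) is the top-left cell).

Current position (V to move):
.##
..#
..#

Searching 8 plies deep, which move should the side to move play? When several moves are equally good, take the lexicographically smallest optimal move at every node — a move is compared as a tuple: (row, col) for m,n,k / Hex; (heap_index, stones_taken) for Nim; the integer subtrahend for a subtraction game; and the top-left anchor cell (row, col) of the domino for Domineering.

p1 V@[.##/..#/..#]: V00[###/#.#/..#]-1 V10[.##/#.#/#.#]+1* V11[.##/.##/.##]+1
p2 H@[.##/#.#/#.#] terminal -1; root [.##/..#/..#] d8

V's best at [.##/..#/..#]: V10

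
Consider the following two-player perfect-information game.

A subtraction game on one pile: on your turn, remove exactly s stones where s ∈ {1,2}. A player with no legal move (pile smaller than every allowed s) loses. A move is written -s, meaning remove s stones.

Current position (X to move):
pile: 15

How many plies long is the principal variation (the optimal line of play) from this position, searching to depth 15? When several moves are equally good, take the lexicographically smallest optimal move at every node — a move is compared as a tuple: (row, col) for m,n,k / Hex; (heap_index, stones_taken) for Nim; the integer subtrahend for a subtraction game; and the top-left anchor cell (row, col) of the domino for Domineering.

[15] X move#1: -1:-1/14*, -2:-1/13
[14] O move#2: -1:-1/13, -2:+1/12*
[12] X move#3: -1:-1/11*, -2:-1/10
[11] O move#4: -1:-1/10, -2:+1/9*
[9] X move#5: -1:-1/8*, -2:-1/7
[8] O move#6: -1:-1/7, -2:+1/6*
[6] X move#7: -1:-1/5*, -2:-1/4
[5] O move#8: -1:-1/4, -2:+1/3*
[3] X move#9: -1:-1/2*, -2:-1/1
[2] O move#10: -1:-1/1, -2:+1/0*
[0] end (terminal -1, X#11); searched 15 to 15

PV length from [15]: 10 plies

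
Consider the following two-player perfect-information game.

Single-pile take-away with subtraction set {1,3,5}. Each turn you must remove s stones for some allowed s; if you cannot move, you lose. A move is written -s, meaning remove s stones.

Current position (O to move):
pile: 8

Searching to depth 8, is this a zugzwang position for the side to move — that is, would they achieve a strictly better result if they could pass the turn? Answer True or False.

zugzwang(8, O) = True

ply 1, O at 8 | -1=-1→7*; -3=-1→5; -5=-1→3
ply 2, X at 7 | -1=+1→6*; -3=+1→4; -5=+1→2
ply 3, O at 6 | -1=-1→5*; -3=-1→3; -5=-1→1
ply 4, X at 5 | -1=+1→4*; -3=+1→2; -5=+1→0
ply 5, O at 4 | -1=-1→3*; -3=-1→1
ply 6, X at 3 | -1=+1→2*; -3=+1→0
ply 7, O at 2 | -1=-1→1*
ply 8, X at 1 | -1=+1→0*
ply 9: 0 is terminal -1 (O); from 8 depth 8
pass branch (X moves first from the same position):
  | ply 1, X at 8 | -1=-1→7*; -3=-1→5; -5=-1→3
  | ply 2, O at 7 | -1=+1→6*; -3=+1→4; -5=+1→2
  | ply 3, X at 6 | -1=-1→5*; -3=-1→3; -5=-1→1
  | ply 4, O at 5 | -1=+1→4*; -3=+1→2; -5=+1→0
  | ply 5, X at 4 | -1=-1→3*; -3=-1→1
  | ply 6, O at 3 | -1=+1→2*; -3=+1→0
  | ply 7, X at 2 | -1=-1→1*
  | ply 8, O at 1 | -1=+1→0*
  | ply 9: 0 is terminal -1 (X); from 8 depth 8
O moving scores -1; O passing scores +1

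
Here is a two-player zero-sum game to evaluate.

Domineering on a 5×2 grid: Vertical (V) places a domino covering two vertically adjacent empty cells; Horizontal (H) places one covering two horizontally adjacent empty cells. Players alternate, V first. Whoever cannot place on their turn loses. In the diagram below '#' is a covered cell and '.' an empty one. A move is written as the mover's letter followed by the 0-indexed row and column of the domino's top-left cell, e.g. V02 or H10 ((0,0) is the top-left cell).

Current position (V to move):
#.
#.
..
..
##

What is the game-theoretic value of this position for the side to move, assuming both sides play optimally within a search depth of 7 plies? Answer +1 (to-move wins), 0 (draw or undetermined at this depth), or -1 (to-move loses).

[#./#./../../##] V move#1: V01:-1/##/##/../../##, V11:-1/#./##/.#/../##, V20:+1/#./#./#./#./##*, V21:+1/#./#./.#/.#/##
[#./#./#./#./##] end (terminal -1, H#2); searched #./#./../../## to 7

value(#./#./../../##, V) = +1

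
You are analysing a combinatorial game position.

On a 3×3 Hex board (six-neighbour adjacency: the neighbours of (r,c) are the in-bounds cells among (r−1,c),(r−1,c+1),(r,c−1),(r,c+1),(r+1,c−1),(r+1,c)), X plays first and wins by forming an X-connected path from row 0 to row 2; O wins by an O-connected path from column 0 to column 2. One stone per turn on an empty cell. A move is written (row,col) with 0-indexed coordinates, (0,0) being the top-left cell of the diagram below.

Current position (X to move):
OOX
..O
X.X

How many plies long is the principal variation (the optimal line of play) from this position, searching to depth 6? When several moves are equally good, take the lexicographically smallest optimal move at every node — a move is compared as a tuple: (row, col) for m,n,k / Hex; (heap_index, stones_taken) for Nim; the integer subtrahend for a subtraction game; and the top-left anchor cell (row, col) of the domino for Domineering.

PV length from [OOX/..O/X.X]: 1 ply

ply 1, X at OOX/..O/X.X | (1,0)=-1→OOX/X.O/X.X; (1,1)=+1→OOX/.XO/X.X*; (2,1)=-1→OOX/..O/XXX
ply 2: OOX/.XO/X.X is terminal -1 (O); from OOX/..O/X.X depth 6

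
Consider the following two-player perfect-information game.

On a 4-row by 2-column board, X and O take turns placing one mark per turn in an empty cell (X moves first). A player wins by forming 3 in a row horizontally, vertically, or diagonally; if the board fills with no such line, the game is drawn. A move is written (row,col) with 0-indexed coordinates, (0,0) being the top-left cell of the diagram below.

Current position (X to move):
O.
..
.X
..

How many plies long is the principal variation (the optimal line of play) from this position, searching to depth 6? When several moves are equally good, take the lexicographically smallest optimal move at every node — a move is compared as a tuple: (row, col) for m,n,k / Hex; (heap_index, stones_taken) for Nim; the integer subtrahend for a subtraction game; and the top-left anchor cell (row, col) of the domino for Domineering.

p1 X@[O./../.X/..]: (0,1)[OX/../.X/..]+0 (1,0)[O./X./.X/..]+0 (1,1)[O./.X/.X/..]+1* (2,0)[O./../XX/..]+0 (3,0)[O./../.X/X.]+0 (3,1)[O./../.X/.X]+0
p2 O@[O./.X/.X/..]: (0,1)[OO/.X/.X/..]-1* (1,0)[O./OX/.X/..]-1 (2,0)[O./.X/OX/..]-1 (3,0)[O./.X/.X/O.]-1 (3,1)[O./.X/.X/.O]-1
p3 X@[OO/.X/.X/..]: (1,0)[OO/XX/.X/..]+0 (2,0)[OO/.X/XX/..]+0 (3,0)[OO/.X/.X/X.]+0 (3,1)[OO/.X/.X/.X]+1*
p4 O@[OO/.X/.X/.X] terminal -1; root [O./../.X/..] d6

PV length from [O./../.X/..]: 3 plies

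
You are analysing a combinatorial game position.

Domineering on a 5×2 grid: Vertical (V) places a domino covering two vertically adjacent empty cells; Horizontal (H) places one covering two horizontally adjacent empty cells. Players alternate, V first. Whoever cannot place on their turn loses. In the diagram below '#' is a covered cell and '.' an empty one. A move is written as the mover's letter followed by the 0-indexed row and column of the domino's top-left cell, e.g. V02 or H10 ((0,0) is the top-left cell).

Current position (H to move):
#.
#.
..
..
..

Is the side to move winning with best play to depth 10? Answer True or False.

[#./#./../../..] H move#1: H20:-1/#./#./##/../.., H30:+1/#./#./../##/..*, H40:-1/#./#./../../##
[#./#./../##/..] V move#2: V01:-1/##/##/../##/..*, V11:-1/#./##/.#/##/..
[##/##/../##/..] H move#3: H20:+1/##/##/##/##/..*, H40:+1/##/##/../##/##
[##/##/##/##/..] end (terminal -1, V#4); searched #./#./../../.. to 10

H winning at [#./#./../../..]: True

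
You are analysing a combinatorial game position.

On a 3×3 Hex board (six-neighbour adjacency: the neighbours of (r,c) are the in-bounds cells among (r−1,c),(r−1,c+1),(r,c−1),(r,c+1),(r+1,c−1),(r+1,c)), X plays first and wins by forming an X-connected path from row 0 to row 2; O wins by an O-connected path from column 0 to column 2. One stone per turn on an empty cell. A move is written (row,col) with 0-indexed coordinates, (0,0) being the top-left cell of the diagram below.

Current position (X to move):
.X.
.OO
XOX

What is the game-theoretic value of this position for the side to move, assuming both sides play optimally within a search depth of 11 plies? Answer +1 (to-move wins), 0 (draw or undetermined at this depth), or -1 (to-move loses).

p1 X@[.X./.OO/XOX]: (0,0)[XX./.OO/XOX]-1 (0,2)[.XX/.OO/XOX]-1 (1,0)[.X./XOO/XOX]+1*
p2 O@[.X./XOO/XOX] terminal -1; root [.X./.OO/XOX] d11

value(.X./.OO/XOX, X) = +1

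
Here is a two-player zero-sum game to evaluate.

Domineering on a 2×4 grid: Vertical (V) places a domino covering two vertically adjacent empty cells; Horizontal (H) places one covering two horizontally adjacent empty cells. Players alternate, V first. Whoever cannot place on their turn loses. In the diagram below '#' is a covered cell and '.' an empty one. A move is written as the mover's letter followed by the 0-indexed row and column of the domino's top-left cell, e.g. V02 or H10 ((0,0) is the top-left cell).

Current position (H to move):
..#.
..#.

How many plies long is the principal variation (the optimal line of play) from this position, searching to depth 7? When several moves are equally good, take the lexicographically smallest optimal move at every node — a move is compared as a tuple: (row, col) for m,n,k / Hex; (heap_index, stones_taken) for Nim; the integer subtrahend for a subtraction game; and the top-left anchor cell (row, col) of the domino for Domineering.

PV length from [..#./..#.]: 3 plies

[..#./..#.] H move#1: H00:+1/###./..#.*, H10:+1/..#./###.
[###./..#.] V move#2: V03:-1/####/..##*
[####/..##] H move#3: H10:+1/####/####*
[####/####] end (terminal -1, V#4); searched ..#./..#. to 7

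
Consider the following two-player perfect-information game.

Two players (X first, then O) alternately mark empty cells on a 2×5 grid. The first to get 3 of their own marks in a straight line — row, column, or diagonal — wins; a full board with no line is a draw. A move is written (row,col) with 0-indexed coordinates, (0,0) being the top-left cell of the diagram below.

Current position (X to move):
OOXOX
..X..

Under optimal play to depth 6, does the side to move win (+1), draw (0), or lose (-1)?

value(OOXOX/..X.., X) = +1

p1 X@[OOXOX/..X..]: (1,0)[OOXOX/X.X..]+0 (1,1)[OOXOX/.XX..]+1* (1,3)[OOXOX/..XX.]+1 (1,4)[OOXOX/..X.X]+0
p2 O@[OOXOX/.XX..]: (1,0)[OOXOX/OXX..]-1* (1,3)[OOXOX/.XXO.]-1 (1,4)[OOXOX/.XX.O]-1
p3 X@[OOXOX/OXX..]: (1,3)[OOXOX/OXXX.]+1* (1,4)[OOXOX/OXX.X]+0
p4 O@[OOXOX/OXXX.] terminal -1; root [OOXOX/..X..] d6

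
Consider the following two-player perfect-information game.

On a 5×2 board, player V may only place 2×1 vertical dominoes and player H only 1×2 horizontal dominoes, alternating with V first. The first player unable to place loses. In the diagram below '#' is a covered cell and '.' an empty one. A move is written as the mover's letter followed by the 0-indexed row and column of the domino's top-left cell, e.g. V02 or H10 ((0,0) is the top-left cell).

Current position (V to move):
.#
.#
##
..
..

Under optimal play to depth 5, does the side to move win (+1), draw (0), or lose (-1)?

value(.#/.#/##/../.., V) = +1

[.#/.#/##/../..] V move#1: V00:-1/##/##/##/../.., V30:+1/.#/.#/##/#./#.*, V31:+1/.#/.#/##/.#/.#
[.#/.#/##/#./#.] end (terminal -1, H#2); searched .#/.#/##/../.. to 5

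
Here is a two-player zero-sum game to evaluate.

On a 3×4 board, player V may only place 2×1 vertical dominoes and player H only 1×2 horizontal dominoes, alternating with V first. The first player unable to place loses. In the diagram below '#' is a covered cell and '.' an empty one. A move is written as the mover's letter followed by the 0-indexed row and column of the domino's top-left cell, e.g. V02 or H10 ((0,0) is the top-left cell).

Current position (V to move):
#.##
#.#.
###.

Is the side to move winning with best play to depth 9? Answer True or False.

V winning at [#.##/#.#./###.]: True

ply 1, V at #.##/#.#./###. | V01=+1→####/###./###.*; V13=+1→#.##/#.##/####
ply 2: ####/###./###. is terminal -1 (H); from #.##/#.#./###. depth 9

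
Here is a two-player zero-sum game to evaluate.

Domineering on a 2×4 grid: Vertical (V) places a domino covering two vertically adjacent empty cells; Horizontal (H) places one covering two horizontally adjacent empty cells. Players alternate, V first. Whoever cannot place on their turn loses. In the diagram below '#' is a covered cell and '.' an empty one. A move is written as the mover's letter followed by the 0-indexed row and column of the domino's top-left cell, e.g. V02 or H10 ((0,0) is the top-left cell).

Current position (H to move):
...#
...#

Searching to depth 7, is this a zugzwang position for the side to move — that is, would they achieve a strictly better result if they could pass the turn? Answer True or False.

ply 1, H at ...#/...# | H00=+1→##.#/...#*; H01=+1→.###/...#; H10=+1→...#/##.#; H11=+1→...#/.###
ply 2, V at ##.#/...# | V02=-1→####/..##*
ply 3, H at ####/..## | H10=+1→####/####*
ply 4: ####/#### is terminal -1 (V); from ...#/...# depth 7
suppose H passes — search the same position with V to move:
pass> ply 1, V at ...#/...# | V00=-1→#..#/#..#; V01=+1→.#.#/.#.#*; V02=-1→..##/..##
pass> ply 2: .#.#/.#.# is terminal -1 (H); from ...#/...# depth 7
for H: play +1, pass -1

zugzwang(...#/...#, H) = False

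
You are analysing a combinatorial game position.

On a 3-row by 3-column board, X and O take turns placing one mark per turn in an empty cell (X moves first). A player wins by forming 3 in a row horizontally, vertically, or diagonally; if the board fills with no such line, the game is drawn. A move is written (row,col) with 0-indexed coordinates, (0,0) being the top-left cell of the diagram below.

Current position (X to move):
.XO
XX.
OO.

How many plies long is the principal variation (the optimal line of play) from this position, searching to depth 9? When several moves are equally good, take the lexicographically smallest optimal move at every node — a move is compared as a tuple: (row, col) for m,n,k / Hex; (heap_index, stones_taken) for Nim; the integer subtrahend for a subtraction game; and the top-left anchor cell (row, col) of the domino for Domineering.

[.XO/XX./OO.] X move#1: (0,0):-1/XXO/XX./OO., (1,2):+1/.XO/XXX/OO.*, (2,2):+1/.XO/XX./OOX
[.XO/XXX/OO.] end (terminal -1, O#2); searched .XO/XX./OO. to 9

PV length from [.XO/XX./OO.]: 1 ply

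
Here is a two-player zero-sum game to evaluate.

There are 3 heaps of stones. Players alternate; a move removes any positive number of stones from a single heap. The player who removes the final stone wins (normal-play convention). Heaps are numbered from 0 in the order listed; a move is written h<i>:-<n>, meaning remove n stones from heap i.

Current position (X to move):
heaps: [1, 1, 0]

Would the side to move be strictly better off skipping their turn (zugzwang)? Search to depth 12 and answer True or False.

zugzwang((1,1,0), X) = True

p1 X@[(1,1,0)]: h0:-1[(0,1,0)]-1* h1:-1[(1,0,0)]-1
p2 O@[(0,1,0)]: h1:-1[(0,0,0)]+1*
p3 X@[(0,0,0)] terminal -1; root [(1,1,0)] d12
pass branch (O moves first from the same position):
  | p1 O@[(1,1,0)]: h0:-1[(0,1,0)]-1* h1:-1[(1,0,0)]-1
  | p2 X@[(0,1,0)]: h1:-1[(0,0,0)]+1*
  | p3 O@[(0,0,0)] terminal -1; root [(1,1,0)] d12
X moving scores -1; X passing scores +1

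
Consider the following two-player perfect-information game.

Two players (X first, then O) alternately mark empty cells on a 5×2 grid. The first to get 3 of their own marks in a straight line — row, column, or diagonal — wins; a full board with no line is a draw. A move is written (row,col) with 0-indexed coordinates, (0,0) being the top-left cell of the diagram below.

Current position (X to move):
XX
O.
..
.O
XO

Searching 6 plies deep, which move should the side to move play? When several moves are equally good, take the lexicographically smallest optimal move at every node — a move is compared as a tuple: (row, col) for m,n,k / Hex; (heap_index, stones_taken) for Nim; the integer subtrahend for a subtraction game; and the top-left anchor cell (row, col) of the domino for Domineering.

[XX/O./../.O/XO] X move#1: (1,1):-1/XX/OX/../.O/XO, (2,0):-1/XX/O./X./.O/XO, (2,1):+0/XX/O./.X/.O/XO*, (3,0):-1/XX/O./../XO/XO
[XX/O./.X/.O/XO] O move#2: (1,1):+0/XX/OO/.X/.O/XO*, (2,0):-1/XX/O./OX/.O/XO, (3,0):-1/XX/O./.X/OO/XO
[XX/OO/.X/.O/XO] X move#3: (2,0):+0/XX/OO/XX/.O/XO*, (3,0):+0/XX/OO/.X/XO/XO
[XX/OO/XX/.O/XO] O move#4: (3,0):+0/XX/OO/XX/OO/XO*
[XX/OO/XX/OO/XO] end (terminal +0, X#5); searched XX/O./../.O/XO to 6

X's best at [XX/O./../.O/XO]: (2,1)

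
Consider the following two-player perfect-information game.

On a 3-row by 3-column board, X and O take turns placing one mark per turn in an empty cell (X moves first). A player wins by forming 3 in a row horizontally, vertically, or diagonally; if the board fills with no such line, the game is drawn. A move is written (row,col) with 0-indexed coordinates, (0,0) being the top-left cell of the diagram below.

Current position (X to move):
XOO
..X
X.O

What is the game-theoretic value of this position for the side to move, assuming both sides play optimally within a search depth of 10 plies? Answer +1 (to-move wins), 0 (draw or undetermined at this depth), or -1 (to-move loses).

p1 X@[XOO/..X/X.O]: (1,0)[XOO/X.X/X.O]+1* (1,1)[XOO/.XX/X.O]+0 (2,1)[XOO/..X/XXO]+0
p2 O@[XOO/X.X/X.O] terminal -1; root [XOO/..X/X.O] d10

value(XOO/..X/X.O, X) = +1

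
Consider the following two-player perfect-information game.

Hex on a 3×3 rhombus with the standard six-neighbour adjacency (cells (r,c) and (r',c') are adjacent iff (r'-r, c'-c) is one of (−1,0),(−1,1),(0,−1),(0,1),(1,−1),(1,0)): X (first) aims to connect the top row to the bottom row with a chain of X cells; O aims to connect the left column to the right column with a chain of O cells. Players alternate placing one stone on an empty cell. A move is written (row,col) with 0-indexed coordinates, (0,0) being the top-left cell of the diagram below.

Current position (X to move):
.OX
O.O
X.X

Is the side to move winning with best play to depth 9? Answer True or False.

X winning at [.OX/O.O/X.X]: True

ply 1, X at .OX/O.O/X.X | (0,0)=-1→XOX/O.O/X.X; (1,1)=+1→.OX/OXO/X.X*; (2,1)=-1→.OX/O.O/XXX
ply 2: .OX/OXO/X.X is terminal -1 (O); from .OX/O.O/X.X depth 9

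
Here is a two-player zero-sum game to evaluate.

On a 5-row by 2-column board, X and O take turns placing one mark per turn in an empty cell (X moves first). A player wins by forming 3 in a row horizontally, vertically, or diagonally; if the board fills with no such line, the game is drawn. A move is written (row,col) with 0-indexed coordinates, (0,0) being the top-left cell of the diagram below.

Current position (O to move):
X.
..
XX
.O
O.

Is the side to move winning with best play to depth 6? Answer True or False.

[X./../XX/.O/O.] O move#1: (0,1):-1/XO/../XX/.O/O., (1,0):+0/X./O./XX/.O/O.*, (1,1):-1/X./.O/XX/.O/O., (3,0):-1/X./../XX/OO/O., (4,1):-1/X./../XX/.O/OO
[X./O./XX/.O/O.] X move#2: (0,1):+0/XX/O./XX/.O/O.*, (1,1):+0/X./OX/XX/.O/O., (3,0):+0/X./O./XX/XO/O., (4,1):+0/X./O./XX/.O/OX
[XX/O./XX/.O/O.] O move#3: (1,1):+0/XX/OO/XX/.O/O.*, (3,0):-1/XX/O./XX/OO/O., (4,1):-1/XX/O./XX/.O/OO
[XX/OO/XX/.O/O.] X move#4: (3,0):+0/XX/OO/XX/XO/O.*, (4,1):+0/XX/OO/XX/.O/OX
[XX/OO/XX/XO/O.] O move#5: (4,1):+0/XX/OO/XX/XO/OO*
[XX/OO/XX/XO/OO] end (terminal +0, X#6); searched X./../XX/.O/O. to 6

O winning at [X./../XX/.O/O.]: False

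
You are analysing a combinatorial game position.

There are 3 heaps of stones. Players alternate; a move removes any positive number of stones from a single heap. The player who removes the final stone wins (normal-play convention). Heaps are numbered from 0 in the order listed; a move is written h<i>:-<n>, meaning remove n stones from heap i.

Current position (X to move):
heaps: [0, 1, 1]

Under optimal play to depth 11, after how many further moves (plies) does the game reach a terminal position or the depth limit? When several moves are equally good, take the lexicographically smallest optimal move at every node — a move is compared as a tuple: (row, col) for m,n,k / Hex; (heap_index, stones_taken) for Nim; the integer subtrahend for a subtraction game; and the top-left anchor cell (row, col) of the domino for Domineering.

p1 X@[(0,1,1)]: h1:-1[(0,0,1)]-1* h2:-1[(0,1,0)]-1
p2 O@[(0,0,1)]: h2:-1[(0,0,0)]+1*
p3 X@[(0,0,0)] terminal -1; root [(0,1,1)] d11

PV length from [(0,1,1)]: 2 plies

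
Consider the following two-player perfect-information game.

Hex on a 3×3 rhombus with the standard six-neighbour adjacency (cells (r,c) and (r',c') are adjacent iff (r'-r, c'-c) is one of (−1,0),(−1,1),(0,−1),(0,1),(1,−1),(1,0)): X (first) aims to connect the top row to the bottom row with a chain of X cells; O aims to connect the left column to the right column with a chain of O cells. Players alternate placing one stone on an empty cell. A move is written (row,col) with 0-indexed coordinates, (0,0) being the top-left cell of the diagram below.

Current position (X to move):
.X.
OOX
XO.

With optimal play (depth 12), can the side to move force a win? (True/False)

ply 1, X at .X./OOX/XO. | (0,0)=-1→XX./OOX/XO.*; (0,2)=-1→.XX/OOX/XO.; (2,2)=-1→.X./OOX/XOX
ply 2, O at XX./OOX/XO. | (0,2)=+1→XXO/OOX/XO.*; (2,2)=+1→XX./OOX/XOO
ply 3: XXO/OOX/XO. is terminal -1 (X); from .X./OOX/XO. depth 12

X winning at [.X./OOX/XO.]: False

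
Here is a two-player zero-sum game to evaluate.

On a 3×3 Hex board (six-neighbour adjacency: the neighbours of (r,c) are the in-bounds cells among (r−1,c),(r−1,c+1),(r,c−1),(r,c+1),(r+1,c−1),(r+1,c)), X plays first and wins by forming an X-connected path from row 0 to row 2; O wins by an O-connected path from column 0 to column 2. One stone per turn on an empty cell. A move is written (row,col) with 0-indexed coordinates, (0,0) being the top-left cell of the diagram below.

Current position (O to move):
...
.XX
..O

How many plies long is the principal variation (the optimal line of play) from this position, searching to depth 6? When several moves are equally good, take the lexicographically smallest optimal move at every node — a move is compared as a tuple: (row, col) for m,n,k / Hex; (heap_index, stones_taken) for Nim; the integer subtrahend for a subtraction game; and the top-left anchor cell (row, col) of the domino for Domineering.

PV length from [.../.XX/..O]: 6 plies

ply 1, O at .../.XX/..O | (0,0)=-1→O../.XX/..O*; (0,1)=-1→.O./.XX/..O; (0,2)=-1→..O/.XX/..O; (1,0)=-1→.../OXX/..O; (2,0)=-1→.../.XX/O.O; (2,1)=-1→.../.XX/.OO
ply 2, X at O../.XX/..O | (0,1)=+1→OX./.XX/..O*; (0,2)=+1→O.X/.XX/..O; (1,0)=+1→O../XXX/..O; (2,0)=+1→O../.XX/X.O; (2,1)=+1→O../.XX/.XO
ply 3, O at OX./.XX/..O | (0,2)=-1→OXO/.XX/..O*; (1,0)=-1→OX./OXX/..O; (2,0)=-1→OX./.XX/O.O; (2,1)=-1→OX./.XX/.OO
ply 4, X at OXO/.XX/..O | (1,0)=+1→OXO/XXX/..O*; (2,0)=+1→OXO/.XX/X.O; (2,1)=+1→OXO/.XX/.XO
ply 5, O at OXO/XXX/..O | (2,0)=-1→OXO/XXX/O.O*; (2,1)=-1→OXO/XXX/.OO
ply 6, X at OXO/XXX/O.O | (2,1)=+1→OXO/XXX/OXO*
ply 7: OXO/XXX/OXO is terminal -1 (O); from .../.XX/..O depth 6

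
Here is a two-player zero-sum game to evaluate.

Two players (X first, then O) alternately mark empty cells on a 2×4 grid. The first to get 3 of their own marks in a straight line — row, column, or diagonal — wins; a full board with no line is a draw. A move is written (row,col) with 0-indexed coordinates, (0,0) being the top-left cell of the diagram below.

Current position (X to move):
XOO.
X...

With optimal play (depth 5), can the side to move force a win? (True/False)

[XOO./X...] X move#1: (0,3):+0/XOOX/X...*, (1,1):-1/XOO./XX.., (1,2):-1/XOO./X.X., (1,3):-1/XOO./X..X
[XOOX/X...] O move#2: (1,1):+0/XOOX/XO..*, (1,2):+0/XOOX/X.O., (1,3):+0/XOOX/X..O
[XOOX/XO..] X move#3: (1,2):+0/XOOX/XOX.*, (1,3):+0/XOOX/XO.X
[XOOX/XOX.] O move#4: (1,3):+0/XOOX/XOXO*
[XOOX/XOXO] end (terminal +0, X#5); searched XOO./X... to 5

X winning at [XOO./X...]: False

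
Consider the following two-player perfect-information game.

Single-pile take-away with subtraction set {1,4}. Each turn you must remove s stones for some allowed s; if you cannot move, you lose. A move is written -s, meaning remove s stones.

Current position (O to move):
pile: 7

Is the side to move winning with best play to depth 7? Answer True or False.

p1 O@[7]: -1[6]-1* -4[3]-1
p2 X@[6]: -1[5]+1* -4[2]+1
p3 O@[5]: -1[4]-1* -4[1]-1
p4 X@[4]: -1[3]-1 -4[0]+1*
p5 O@[0] terminal -1; root [7] d7

O winning at [7]: False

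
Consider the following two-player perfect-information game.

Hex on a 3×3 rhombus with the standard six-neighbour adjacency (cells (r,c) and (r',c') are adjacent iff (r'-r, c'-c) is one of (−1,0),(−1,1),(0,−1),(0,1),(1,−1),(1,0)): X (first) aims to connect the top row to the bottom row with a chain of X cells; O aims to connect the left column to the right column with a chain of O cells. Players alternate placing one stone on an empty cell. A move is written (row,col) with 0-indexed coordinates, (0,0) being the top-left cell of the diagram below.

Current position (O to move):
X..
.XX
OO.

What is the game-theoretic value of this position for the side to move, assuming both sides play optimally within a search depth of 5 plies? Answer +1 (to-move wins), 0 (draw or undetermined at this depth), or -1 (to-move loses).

[X../.XX/OO.] O move#1: (0,1):-1/XO./.XX/OO., (0,2):-1/X.O/.XX/OO., (1,0):-1/X../OXX/OO., (2,2):+1/X../.XX/OOO*
[X../.XX/OOO] end (terminal -1, X#2); searched X../.XX/OO. to 5

value(X../.XX/OO., O) = +1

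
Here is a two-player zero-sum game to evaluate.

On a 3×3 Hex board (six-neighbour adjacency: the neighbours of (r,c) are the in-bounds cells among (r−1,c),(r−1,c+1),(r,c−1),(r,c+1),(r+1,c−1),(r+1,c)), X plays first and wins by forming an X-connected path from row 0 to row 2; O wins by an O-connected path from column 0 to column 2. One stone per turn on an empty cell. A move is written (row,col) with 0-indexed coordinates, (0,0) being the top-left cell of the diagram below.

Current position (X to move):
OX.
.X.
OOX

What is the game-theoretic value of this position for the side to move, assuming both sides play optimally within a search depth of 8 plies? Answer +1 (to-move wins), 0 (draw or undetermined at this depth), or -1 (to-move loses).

p1 X@[OX./.X./OOX]: (0,2)[OXX/.X./OOX]-1 (1,0)[OX./XX./OOX]-1 (1,2)[OX./.XX/OOX]+1*
p2 O@[OX./.XX/OOX] terminal -1; root [OX./.X./OOX] d8

value(OX./.X./OOX, X) = +1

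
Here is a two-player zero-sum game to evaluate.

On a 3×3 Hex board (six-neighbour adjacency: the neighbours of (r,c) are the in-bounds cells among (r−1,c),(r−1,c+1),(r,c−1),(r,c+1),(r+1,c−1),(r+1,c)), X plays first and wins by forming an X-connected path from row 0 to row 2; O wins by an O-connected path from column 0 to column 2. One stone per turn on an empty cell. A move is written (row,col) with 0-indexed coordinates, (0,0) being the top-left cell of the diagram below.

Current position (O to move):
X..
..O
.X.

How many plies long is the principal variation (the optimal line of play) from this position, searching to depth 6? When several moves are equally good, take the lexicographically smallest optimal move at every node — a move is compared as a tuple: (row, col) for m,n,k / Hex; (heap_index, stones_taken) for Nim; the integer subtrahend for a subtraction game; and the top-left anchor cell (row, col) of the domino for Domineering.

PV length from [X../..O/.X.]: 5 plies

p1 O@[X../..O/.X.]: (0,1)[XO./..O/.X.]-1 (0,2)[X.O/..O/.X.]-1 (1,0)[X../O.O/.X.]-1 (1,1)[X../.OO/.X.]+1* (2,0)[X../..O/OX.]-1 (2,2)[X../..O/.XO]-1
p2 X@[X../.OO/.X.]: (0,1)[XX./.OO/.X.]-1* (0,2)[X.X/.OO/.X.]-1 (1,0)[X../XOO/.X.]-1 (2,0)[X../.OO/XX.]-1 (2,2)[X../.OO/.XX]-1
p3 O@[XX./.OO/.X.]: (0,2)[XXO/.OO/.X.]+1* (1,0)[XX./OOO/.X.]+1 (2,0)[XX./.OO/OX.]+1 (2,2)[XX./.OO/.XO]+1
p4 X@[XXO/.OO/.X.]: (1,0)[XXO/XOO/.X.]-1* (2,0)[XXO/.OO/XX.]-1 (2,2)[XXO/.OO/.XX]-1
p5 O@[XXO/XOO/.X.]: (2,0)[XXO/XOO/OX.]+1* (2,2)[XXO/XOO/.XO]-1
p6 X@[XXO/XOO/OX.] terminal -1; root [X../..O/.X.] d6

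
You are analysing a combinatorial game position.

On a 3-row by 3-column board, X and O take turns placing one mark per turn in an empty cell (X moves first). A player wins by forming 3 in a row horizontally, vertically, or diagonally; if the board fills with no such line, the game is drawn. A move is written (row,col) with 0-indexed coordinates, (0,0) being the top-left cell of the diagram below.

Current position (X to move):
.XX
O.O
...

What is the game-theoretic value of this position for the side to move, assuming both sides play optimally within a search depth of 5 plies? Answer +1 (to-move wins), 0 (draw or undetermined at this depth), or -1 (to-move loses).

[.XX/O.O/...] X move#1: (0,0):+1/XXX/O.O/...*, (1,1):+1/.XX/OXO/..., (2,0):-1/.XX/O.O/X.., (2,1):-1/.XX/O.O/.X., (2,2):-1/.XX/O.O/..X
[XXX/O.O/...] end (terminal -1, O#2); searched .XX/O.O/... to 5

value(.XX/O.O/..., X) = +1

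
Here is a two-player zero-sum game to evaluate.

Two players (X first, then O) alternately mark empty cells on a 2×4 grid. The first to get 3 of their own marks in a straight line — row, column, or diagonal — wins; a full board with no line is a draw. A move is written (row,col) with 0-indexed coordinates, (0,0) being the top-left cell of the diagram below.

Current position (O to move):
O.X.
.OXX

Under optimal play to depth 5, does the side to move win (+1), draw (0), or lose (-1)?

value(O.X./.OXX, O) = 0

ply 1, O at O.X./.OXX | (0,1)=+0→OOX./.OXX*; (0,3)=+0→O.XO/.OXX; (1,0)=+0→O.X./OOXX
ply 2, X at OOX./.OXX | (0,3)=+0→OOXX/.OXX*; (1,0)=+0→OOX./XOXX
ply 3, O at OOXX/.OXX | (1,0)=+0→OOXX/OOXX*
ply 4: OOXX/OOXX is terminal +0 (X); from O.X./.OXX depth 5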